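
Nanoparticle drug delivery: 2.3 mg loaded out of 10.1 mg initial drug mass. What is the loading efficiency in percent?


Drug loading efficiency = (drug loaded / drug initial) * 100
DLE = 2.3 / 10.1 * 100
DLE = 0.2277 * 100
DLE = 22.77%

22.77


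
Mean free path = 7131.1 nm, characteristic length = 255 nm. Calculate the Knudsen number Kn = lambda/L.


Knudsen number Kn = lambda / L
Kn = 7131.1 / 255
Kn = 27.9651

27.9651


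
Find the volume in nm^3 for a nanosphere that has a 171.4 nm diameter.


Radius r = 171.4/2 = 85.7 nm
Volume V = (4/3) * pi * r^3
V = (4/3) * pi * (85.7)^3
V = 2636520.03 nm^3

2636520.03


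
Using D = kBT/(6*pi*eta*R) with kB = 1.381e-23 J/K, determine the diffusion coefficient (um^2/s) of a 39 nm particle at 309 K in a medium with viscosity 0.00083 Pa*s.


Radius R = 39/2 = 19.5 nm = 1.95e-08 m
D = kB*T / (6*pi*eta*R)
D = 1.381e-23 * 309 / (6 * pi * 0.00083 * 1.95e-08)
D = 1.39874e-11 m^2/s = 13.987 um^2/s

13.987


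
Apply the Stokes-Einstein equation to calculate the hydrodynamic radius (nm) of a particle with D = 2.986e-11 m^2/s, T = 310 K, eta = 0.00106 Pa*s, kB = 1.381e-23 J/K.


Stokes-Einstein: R = kB*T / (6*pi*eta*D)
R = 1.381e-23 * 310 / (6 * pi * 0.00106 * 2.986e-11)
R = 7.17561e-09 m = 7.18 nm

7.18


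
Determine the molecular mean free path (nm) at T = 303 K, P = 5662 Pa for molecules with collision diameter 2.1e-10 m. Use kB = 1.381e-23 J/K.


Mean free path: lambda = kB*T / (sqrt(2) * pi * d^2 * P)
lambda = 1.381e-23 * 303 / (sqrt(2) * pi * (2.1e-10)^2 * 5662)
lambda = 3.77192e-06 m
lambda = 3771.92 nm

3771.92


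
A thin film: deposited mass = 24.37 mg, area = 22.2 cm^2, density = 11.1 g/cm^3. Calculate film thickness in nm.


Convert: m = 24.37 mg = 2.4370e-05 kg, A = 22.2 cm^2 = 2.2200e-03 m^2, rho = 11.1 g/cm^3 = 11100 kg/m^3
t = m / (A * rho)
t = 2.4370e-05 / (2.2200e-03 * 11100)
t = 9.8896e-07 m = 989.0 nm

989.0


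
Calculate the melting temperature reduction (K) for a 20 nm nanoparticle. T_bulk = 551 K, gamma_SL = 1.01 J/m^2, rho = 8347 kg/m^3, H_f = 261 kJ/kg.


Radius R = 20/2 = 10 nm = 1e-08 m
Convert H_f = 261 kJ/kg = 261000 J/kg
dT = 2 * gamma_SL * T_bulk / (rho * H_f * R)
dT = 2 * 1.01 * 551 / (8347 * 261000 * 1e-08)
dT = 51.1 K

51.1


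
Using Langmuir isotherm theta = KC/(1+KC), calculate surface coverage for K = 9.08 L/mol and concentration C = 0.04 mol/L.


Langmuir isotherm: theta = K*C / (1 + K*C)
K*C = 9.08 * 0.04 = 0.3632
theta = 0.3632 / (1 + 0.3632) = 0.3632 / 1.3632
theta = 0.2664

0.2664


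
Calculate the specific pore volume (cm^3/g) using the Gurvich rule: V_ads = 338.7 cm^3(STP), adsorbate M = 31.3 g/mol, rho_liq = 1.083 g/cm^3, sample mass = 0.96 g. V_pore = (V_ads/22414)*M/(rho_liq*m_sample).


Moles adsorbed n = V_ads / 22414 = 338.7 / 22414 = 1.511109e-02 mol
Liquid volume V_liq = n * M / rho_liq = 1.511109e-02 * 31.3 / 1.083 = 0.43673 cm^3
Specific pore volume V_pore = V_liq / m_sample = 0.43673 / 0.96
V_pore = 0.4549 cm^3/g

0.4549


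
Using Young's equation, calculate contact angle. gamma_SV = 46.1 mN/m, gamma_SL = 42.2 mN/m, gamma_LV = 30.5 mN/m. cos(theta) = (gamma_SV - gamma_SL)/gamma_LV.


cos(theta) = (gamma_SV - gamma_SL) / gamma_LV
cos(theta) = (46.1 - 42.2) / 30.5
cos(theta) = 0.127869
theta = arccos(0.127869) = 82.65 degrees

82.65


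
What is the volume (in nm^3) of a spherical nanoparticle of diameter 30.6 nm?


Radius r = 30.6/2 = 15.3 nm
Volume V = (4/3) * pi * r^3
V = (4/3) * pi * (15.3)^3
V = 15002.47 nm^3

15002.47


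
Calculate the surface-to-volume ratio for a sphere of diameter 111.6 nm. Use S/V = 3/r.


Radius r = 111.6/2 = 55.8 nm
S/V = 3 / r = 3 / 55.8
S/V = 0.0538 nm^-1

0.0538


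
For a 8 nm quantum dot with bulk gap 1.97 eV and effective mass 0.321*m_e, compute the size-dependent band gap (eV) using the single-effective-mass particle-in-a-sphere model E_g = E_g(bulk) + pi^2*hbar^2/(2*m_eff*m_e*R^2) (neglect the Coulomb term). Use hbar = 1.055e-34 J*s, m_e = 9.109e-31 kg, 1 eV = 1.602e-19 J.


Radius R = 8/2 nm = 4e-09 m
Confinement energy dE = pi^2 * hbar^2 / (2 * m_eff * m_e * R^2)
dE = pi^2 * (1.055e-34)^2 / (2 * 0.321 * 9.109e-31 * (4e-09)^2) J, divided by 1.602e-19 J/eV
dE = 0.0733 eV
Total band gap = E_g(bulk) + dE = 1.97 + 0.0733 = 2.0433 eV

2.0433


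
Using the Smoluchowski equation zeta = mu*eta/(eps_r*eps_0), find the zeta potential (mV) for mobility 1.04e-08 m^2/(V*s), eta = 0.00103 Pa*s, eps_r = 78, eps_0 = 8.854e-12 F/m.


Smoluchowski equation: zeta = mu * eta / (eps_r * eps_0)
zeta = 1.04e-08 * 0.00103 / (78 * 8.854e-12)
zeta = 0.015511 V = 15.51 mV

15.51


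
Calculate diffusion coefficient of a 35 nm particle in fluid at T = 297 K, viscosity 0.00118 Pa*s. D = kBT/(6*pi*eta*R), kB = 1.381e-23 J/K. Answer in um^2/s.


Radius R = 35/2 = 17.5 nm = 1.75e-08 m
D = kB*T / (6*pi*eta*R)
D = 1.381e-23 * 297 / (6 * pi * 0.00118 * 1.75e-08)
D = 1.05373e-11 m^2/s = 10.537 um^2/s

10.537


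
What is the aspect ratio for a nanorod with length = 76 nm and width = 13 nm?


Aspect ratio AR = length / diameter
AR = 76 / 13
AR = 5.85

5.85


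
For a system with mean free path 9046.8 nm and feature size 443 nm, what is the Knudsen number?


Knudsen number Kn = lambda / L
Kn = 9046.8 / 443
Kn = 20.4217

20.4217


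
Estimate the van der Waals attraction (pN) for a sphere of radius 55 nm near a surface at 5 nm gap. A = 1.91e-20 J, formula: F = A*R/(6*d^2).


Convert to SI: R = 55 nm = 5.5e-08 m, d = 5 nm = 5e-09 m
F = A * R / (6 * d^2)
F = 1.91e-20 * 5.5e-08 / (6 * (5e-09)^2)
F = 7.00333e-12 N = 7.003 pN

7.003


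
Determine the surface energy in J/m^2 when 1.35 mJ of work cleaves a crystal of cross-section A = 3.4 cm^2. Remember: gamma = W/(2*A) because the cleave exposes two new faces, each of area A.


Convert: A = 3.4 cm^2 = 0.00034 m^2, W = 1.35 mJ = 0.00135 J
Cleaving exposes two faces of area A, so total new surface = 2*A and gamma = W / (2*A)
gamma = 0.00135 / (2 * 0.00034)
gamma = 1.985 J/m^2

1.985


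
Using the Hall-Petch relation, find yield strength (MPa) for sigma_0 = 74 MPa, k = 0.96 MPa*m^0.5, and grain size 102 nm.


d = 102 nm = 1.02e-07 m
sqrt(d) = 0.0003193744
Hall-Petch contribution = k / sqrt(d) = 0.96 / 0.0003193744 = 3005.9 MPa
sigma = sigma_0 + k/sqrt(d) = 74 + 3005.9 = 3079.9 MPa

3079.9


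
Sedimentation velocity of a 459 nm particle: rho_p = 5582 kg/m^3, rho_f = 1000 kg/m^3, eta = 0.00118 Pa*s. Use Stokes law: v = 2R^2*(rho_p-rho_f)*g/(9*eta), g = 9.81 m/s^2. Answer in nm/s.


Radius R = 459/2 nm = 2.295e-07 m
Density difference = 5582 - 1000 = 4582 kg/m^3
v = 2 * R^2 * (rho_p - rho_f) * g / (9 * eta)
v = 2 * (2.295e-07)^2 * 4582 * 9.81 / (9 * 0.00118)
v = 4.45856e-07 m/s = 445.8563 nm/s

445.8563


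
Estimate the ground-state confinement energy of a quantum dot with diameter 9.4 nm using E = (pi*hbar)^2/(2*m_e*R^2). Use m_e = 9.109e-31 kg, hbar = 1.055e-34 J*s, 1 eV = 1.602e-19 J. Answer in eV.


Radius R = 9.4/2 = 4.7 nm = 4.7e-09 m
E = (pi * 1.055e-34)^2 / (2 * 9.109e-31 * (4.7e-09)^2)
E(J) = 2.72966e-21
E = E(J) / 1.602e-19 = 0.017 eV

0.017


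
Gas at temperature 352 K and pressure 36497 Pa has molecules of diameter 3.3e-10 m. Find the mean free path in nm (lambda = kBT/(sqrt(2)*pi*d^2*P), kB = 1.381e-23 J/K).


Mean free path: lambda = kB*T / (sqrt(2) * pi * d^2 * P)
lambda = 1.381e-23 * 352 / (sqrt(2) * pi * (3.3e-10)^2 * 36497)
lambda = 2.75287e-07 m
lambda = 275.29 nm

275.29


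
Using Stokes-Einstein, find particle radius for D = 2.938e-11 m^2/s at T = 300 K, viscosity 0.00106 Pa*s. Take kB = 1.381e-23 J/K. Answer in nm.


Stokes-Einstein: R = kB*T / (6*pi*eta*D)
R = 1.381e-23 * 300 / (6 * pi * 0.00106 * 2.938e-11)
R = 7.05759e-09 m = 7.06 nm

7.06


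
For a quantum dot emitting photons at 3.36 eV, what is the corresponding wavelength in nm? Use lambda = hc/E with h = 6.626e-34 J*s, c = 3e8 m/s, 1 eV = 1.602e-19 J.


Convert energy: E = 3.36 eV = 3.36 * 1.602e-19 = 5.38272e-19 J
lambda = h*c / E = 6.626e-34 * 3e8 / 5.38272e-19
lambda = 3.69293e-07 m = 369.3 nm

369.3


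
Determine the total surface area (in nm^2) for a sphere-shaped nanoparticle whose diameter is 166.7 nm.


Radius r = 166.7/2 = 83.35 nm
Surface area SA = 4 * pi * r^2
SA = 4 * pi * (83.35)^2
SA = 87301.37 nm^2

87301.37


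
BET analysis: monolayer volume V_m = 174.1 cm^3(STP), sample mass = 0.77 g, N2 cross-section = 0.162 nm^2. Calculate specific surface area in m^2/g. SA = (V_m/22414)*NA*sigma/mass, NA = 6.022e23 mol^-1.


Number of moles in monolayer = V_m / 22414 = 174.1 / 22414 = 0.00776747
Number of molecules = moles * NA = 0.00776747 * 6.022e23
SA = molecules * sigma / mass
SA = (174.1 / 22414) * 6.022e23 * 0.162e-18 / 0.77
SA = 984.1 m^2/g

984.1


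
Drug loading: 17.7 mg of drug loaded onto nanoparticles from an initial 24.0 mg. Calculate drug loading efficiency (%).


Drug loading efficiency = (drug loaded / drug initial) * 100
DLE = 17.7 / 24.0 * 100
DLE = 0.7375 * 100
DLE = 73.75%

73.75


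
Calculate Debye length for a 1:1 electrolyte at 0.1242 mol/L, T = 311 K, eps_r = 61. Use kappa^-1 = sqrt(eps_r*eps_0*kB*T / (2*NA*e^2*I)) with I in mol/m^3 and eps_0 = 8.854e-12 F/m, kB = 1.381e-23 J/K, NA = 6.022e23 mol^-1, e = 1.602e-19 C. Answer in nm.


Ionic strength I = 0.1242 * 1^2 * 1000 = 124.2 mol/m^3
kappa^-1 = sqrt(61 * 8.854e-12 * 1.381e-23 * 311 / (2 * 6.022e23 * (1.602e-19)^2 * 124.2))
kappa^-1 = 0.777 nm

0.777


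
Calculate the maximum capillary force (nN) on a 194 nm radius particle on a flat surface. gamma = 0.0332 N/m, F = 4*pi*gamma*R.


Convert radius: R = 194 nm = 1.94e-07 m
F = 4 * pi * gamma * R
F = 4 * pi * 0.0332 * 1.94e-07
F = 8.09375e-08 N = 80.9375 nN

80.9375


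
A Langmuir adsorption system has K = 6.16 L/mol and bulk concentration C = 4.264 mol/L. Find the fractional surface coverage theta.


Langmuir isotherm: theta = K*C / (1 + K*C)
K*C = 6.16 * 4.264 = 26.26624
theta = 26.26624 / (1 + 26.26624) = 26.26624 / 27.26624
theta = 0.9633

0.9633


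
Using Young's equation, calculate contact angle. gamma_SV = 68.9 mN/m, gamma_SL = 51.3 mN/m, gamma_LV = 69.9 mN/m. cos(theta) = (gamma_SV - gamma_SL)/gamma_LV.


cos(theta) = (gamma_SV - gamma_SL) / gamma_LV
cos(theta) = (68.9 - 51.3) / 69.9
cos(theta) = 0.251788
theta = arccos(0.251788) = 75.42 degrees

75.42


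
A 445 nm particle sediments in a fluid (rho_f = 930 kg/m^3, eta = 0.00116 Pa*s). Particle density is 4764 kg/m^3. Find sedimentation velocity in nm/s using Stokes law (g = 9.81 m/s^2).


Radius R = 445/2 nm = 2.225e-07 m
Density difference = 4764 - 930 = 3834 kg/m^3
v = 2 * R^2 * (rho_p - rho_f) * g / (9 * eta)
v = 2 * (2.225e-07)^2 * 3834 * 9.81 / (9 * 0.00116)
v = 3.56706e-07 m/s = 356.7062 nm/s

356.7062


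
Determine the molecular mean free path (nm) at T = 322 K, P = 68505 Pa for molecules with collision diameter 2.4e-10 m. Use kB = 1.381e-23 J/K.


Mean free path: lambda = kB*T / (sqrt(2) * pi * d^2 * P)
lambda = 1.381e-23 * 322 / (sqrt(2) * pi * (2.4e-10)^2 * 68505)
lambda = 2.53653e-07 m
lambda = 253.65 nm

253.65


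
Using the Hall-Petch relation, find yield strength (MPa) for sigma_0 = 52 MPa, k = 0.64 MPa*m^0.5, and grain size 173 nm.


d = 173 nm = 1.73e-07 m
sqrt(d) = 0.0004159327
Hall-Petch contribution = k / sqrt(d) = 0.64 / 0.0004159327 = 1538.7 MPa
sigma = sigma_0 + k/sqrt(d) = 52 + 1538.7 = 1590.7 MPa

1590.7


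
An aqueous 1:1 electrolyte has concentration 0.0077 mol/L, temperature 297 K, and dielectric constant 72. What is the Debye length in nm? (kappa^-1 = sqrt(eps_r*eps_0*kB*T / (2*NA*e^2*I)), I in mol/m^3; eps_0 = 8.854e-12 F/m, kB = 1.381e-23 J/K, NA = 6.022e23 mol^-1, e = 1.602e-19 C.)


Ionic strength I = 0.0077 * 1^2 * 1000 = 7.7 mol/m^3
kappa^-1 = sqrt(72 * 8.854e-12 * 1.381e-23 * 297 / (2 * 6.022e23 * (1.602e-19)^2 * 7.7))
kappa^-1 = 3.314 nm

3.314


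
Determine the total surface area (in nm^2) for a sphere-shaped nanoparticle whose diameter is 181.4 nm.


Radius r = 181.4/2 = 90.7 nm
Surface area SA = 4 * pi * r^2
SA = 4 * pi * (90.7)^2
SA = 103377.12 nm^2

103377.12


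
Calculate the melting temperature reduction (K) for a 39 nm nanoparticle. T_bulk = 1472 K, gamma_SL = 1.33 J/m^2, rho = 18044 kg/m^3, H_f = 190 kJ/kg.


Radius R = 39/2 = 19.5 nm = 1.95e-08 m
Convert H_f = 190 kJ/kg = 190000 J/kg
dT = 2 * gamma_SL * T_bulk / (rho * H_f * R)
dT = 2 * 1.33 * 1472 / (18044 * 190000 * 1.95e-08)
dT = 58.6 K

58.6


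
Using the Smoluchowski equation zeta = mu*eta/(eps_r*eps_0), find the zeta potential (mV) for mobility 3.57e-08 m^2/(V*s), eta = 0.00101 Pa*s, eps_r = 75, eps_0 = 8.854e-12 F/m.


Smoluchowski equation: zeta = mu * eta / (eps_r * eps_0)
zeta = 3.57e-08 * 0.00101 / (75 * 8.854e-12)
zeta = 0.054299 V = 54.3 mV

54.3


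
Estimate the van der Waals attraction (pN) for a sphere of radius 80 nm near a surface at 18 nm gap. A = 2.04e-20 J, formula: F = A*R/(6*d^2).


Convert to SI: R = 80 nm = 8e-08 m, d = 18 nm = 1.8e-08 m
F = A * R / (6 * d^2)
F = 2.04e-20 * 8e-08 / (6 * (1.8e-08)^2)
F = 8.39506e-13 N = 0.84 pN

0.84


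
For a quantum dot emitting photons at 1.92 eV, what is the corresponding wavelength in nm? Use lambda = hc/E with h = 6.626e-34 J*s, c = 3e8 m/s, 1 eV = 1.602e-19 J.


Convert energy: E = 1.92 eV = 1.92 * 1.602e-19 = 3.07584e-19 J
lambda = h*c / E = 6.626e-34 * 3e8 / 3.07584e-19
lambda = 6.46262e-07 m = 646.3 nm

646.3


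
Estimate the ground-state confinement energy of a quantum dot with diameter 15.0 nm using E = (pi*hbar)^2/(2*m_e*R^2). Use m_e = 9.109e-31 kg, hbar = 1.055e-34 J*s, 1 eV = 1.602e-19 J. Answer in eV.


Radius R = 15.0/2 = 7.5 nm = 7.5e-09 m
E = (pi * 1.055e-34)^2 / (2 * 9.109e-31 * (7.5e-09)^2)
E(J) = 1.07197e-21
E = E(J) / 1.602e-19 = 0.0067 eV

0.0067


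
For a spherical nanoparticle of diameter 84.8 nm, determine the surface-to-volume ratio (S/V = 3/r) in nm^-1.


Radius r = 84.8/2 = 42.4 nm
S/V = 3 / r = 3 / 42.4
S/V = 0.0708 nm^-1

0.0708


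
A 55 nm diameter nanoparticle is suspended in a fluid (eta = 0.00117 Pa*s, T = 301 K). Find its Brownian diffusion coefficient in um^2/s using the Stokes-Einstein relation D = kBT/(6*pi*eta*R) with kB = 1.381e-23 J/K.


Radius R = 55/2 = 27.5 nm = 2.75e-08 m
D = kB*T / (6*pi*eta*R)
D = 1.381e-23 * 301 / (6 * pi * 0.00117 * 2.75e-08)
D = 6.85394e-12 m^2/s = 6.854 um^2/s

6.854


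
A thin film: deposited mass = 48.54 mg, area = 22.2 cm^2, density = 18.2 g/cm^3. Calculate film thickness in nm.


Convert: m = 48.54 mg = 4.8540e-05 kg, A = 22.2 cm^2 = 2.2200e-03 m^2, rho = 18.2 g/cm^3 = 18200 kg/m^3
t = m / (A * rho)
t = 4.8540e-05 / (2.2200e-03 * 18200)
t = 1.2014e-06 m = 1201.4 nm

1201.4


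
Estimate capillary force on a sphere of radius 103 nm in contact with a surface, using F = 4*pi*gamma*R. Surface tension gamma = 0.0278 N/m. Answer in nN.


Convert radius: R = 103 nm = 1.03e-07 m
F = 4 * pi * gamma * R
F = 4 * pi * 0.0278 * 1.03e-07
F = 3.59825e-08 N = 35.9825 nN

35.9825


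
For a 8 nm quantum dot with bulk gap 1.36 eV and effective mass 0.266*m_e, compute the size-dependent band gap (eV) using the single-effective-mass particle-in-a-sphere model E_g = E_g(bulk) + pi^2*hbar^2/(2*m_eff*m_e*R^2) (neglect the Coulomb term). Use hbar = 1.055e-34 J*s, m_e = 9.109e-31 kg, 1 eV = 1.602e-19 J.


Radius R = 8/2 nm = 4e-09 m
Confinement energy dE = pi^2 * hbar^2 / (2 * m_eff * m_e * R^2)
dE = pi^2 * (1.055e-34)^2 / (2 * 0.266 * 9.109e-31 * (4e-09)^2) J, divided by 1.602e-19 J/eV
dE = 0.0884 eV
Total band gap = E_g(bulk) + dE = 1.36 + 0.0884 = 1.4484 eV

1.4484


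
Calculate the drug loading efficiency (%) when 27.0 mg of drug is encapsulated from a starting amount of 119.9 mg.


Drug loading efficiency = (drug loaded / drug initial) * 100
DLE = 27.0 / 119.9 * 100
DLE = 0.2252 * 100
DLE = 22.52%

22.52


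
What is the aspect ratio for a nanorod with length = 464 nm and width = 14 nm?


Aspect ratio AR = length / diameter
AR = 464 / 14
AR = 33.14

33.14


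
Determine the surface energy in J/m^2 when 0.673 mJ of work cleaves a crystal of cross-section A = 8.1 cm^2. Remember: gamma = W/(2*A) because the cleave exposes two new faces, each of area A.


Convert: A = 8.1 cm^2 = 0.00081 m^2, W = 0.673 mJ = 0.000673 J
Cleaving exposes two faces of area A, so total new surface = 2*A and gamma = W / (2*A)
gamma = 0.000673 / (2 * 0.00081)
gamma = 0.415 J/m^2

0.415


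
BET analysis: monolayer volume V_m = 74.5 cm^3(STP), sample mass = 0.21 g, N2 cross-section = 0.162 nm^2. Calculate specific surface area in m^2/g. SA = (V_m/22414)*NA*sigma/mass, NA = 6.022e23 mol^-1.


Number of moles in monolayer = V_m / 22414 = 74.5 / 22414 = 0.00332382
Number of molecules = moles * NA = 0.00332382 * 6.022e23
SA = molecules * sigma / mass
SA = (74.5 / 22414) * 6.022e23 * 0.162e-18 / 0.21
SA = 1544.1 m^2/g

1544.1


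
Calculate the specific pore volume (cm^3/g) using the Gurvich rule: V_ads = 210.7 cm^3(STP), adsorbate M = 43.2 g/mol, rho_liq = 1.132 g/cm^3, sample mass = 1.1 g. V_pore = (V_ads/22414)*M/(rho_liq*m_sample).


Moles adsorbed n = V_ads / 22414 = 210.7 / 22414 = 9.400375e-03 mol
Liquid volume V_liq = n * M / rho_liq = 9.400375e-03 * 43.2 / 1.132 = 0.35874 cm^3
Specific pore volume V_pore = V_liq / m_sample = 0.35874 / 1.1
V_pore = 0.3261 cm^3/g

0.3261


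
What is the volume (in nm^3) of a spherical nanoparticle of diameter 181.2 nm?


Radius r = 181.2/2 = 90.6 nm
Volume V = (4/3) * pi * r^3
V = (4/3) * pi * (90.6)^3
V = 3115108.68 nm^3

3115108.68


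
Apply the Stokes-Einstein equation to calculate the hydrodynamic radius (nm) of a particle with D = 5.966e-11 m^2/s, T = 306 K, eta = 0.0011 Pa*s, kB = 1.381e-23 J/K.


Stokes-Einstein: R = kB*T / (6*pi*eta*D)
R = 1.381e-23 * 306 / (6 * pi * 0.0011 * 5.966e-11)
R = 3.41616e-09 m = 3.42 nm

3.42


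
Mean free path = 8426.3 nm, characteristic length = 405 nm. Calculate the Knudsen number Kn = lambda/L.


Knudsen number Kn = lambda / L
Kn = 8426.3 / 405
Kn = 20.8057

20.8057


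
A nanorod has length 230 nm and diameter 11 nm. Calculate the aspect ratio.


Aspect ratio AR = length / diameter
AR = 230 / 11
AR = 20.91

20.91


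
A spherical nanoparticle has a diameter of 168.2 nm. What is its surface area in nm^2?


Radius r = 168.2/2 = 84.1 nm
Surface area SA = 4 * pi * r^2
SA = 4 * pi * (84.1)^2
SA = 88879.55 nm^2

88879.55


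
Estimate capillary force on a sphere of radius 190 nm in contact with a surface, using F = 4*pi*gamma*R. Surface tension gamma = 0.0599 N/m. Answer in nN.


Convert radius: R = 190 nm = 1.9e-07 m
F = 4 * pi * gamma * R
F = 4 * pi * 0.0599 * 1.9e-07
F = 1.43018e-07 N = 143.0179 nN

143.0179


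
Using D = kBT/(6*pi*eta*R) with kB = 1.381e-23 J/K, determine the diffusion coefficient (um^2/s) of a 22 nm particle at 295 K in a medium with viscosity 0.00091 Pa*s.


Radius R = 22/2 = 11 nm = 1.1e-08 m
D = kB*T / (6*pi*eta*R)
D = 1.381e-23 * 295 / (6 * pi * 0.00091 * 1.1e-08)
D = 2.15914e-11 m^2/s = 21.591 um^2/s

21.591


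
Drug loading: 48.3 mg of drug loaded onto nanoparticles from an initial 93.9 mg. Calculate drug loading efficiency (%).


Drug loading efficiency = (drug loaded / drug initial) * 100
DLE = 48.3 / 93.9 * 100
DLE = 0.5144 * 100
DLE = 51.44%

51.44


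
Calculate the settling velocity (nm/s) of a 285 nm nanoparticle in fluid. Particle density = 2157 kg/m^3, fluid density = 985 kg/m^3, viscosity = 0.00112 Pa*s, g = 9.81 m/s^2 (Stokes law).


Radius R = 285/2 nm = 1.425e-07 m
Density difference = 2157 - 985 = 1172 kg/m^3
v = 2 * R^2 * (rho_p - rho_f) * g / (9 * eta)
v = 2 * (1.425e-07)^2 * 1172 * 9.81 / (9 * 0.00112)
v = 4.63229e-08 m/s = 46.3229 nm/s

46.3229


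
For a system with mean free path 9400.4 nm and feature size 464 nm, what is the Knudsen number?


Knudsen number Kn = lambda / L
Kn = 9400.4 / 464
Kn = 20.2595

20.2595


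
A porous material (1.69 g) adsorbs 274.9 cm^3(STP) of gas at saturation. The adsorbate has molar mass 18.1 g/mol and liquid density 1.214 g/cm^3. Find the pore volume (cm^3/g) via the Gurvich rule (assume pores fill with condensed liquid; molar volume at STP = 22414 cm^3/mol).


Moles adsorbed n = V_ads / 22414 = 274.9 / 22414 = 1.226466e-02 mol
Liquid volume V_liq = n * M / rho_liq = 1.226466e-02 * 18.1 / 1.214 = 0.18286 cm^3
Specific pore volume V_pore = V_liq / m_sample = 0.18286 / 1.69
V_pore = 0.1082 cm^3/g

0.1082


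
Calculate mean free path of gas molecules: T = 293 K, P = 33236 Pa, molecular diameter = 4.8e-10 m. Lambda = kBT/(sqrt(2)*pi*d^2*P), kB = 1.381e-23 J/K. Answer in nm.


Mean free path: lambda = kB*T / (sqrt(2) * pi * d^2 * P)
lambda = 1.381e-23 * 293 / (sqrt(2) * pi * (4.8e-10)^2 * 33236)
lambda = 1.18934e-07 m
lambda = 118.93 nm

118.93


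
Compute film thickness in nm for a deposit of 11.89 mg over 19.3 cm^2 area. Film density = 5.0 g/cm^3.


Convert: m = 11.89 mg = 1.1890e-05 kg, A = 19.3 cm^2 = 1.9300e-03 m^2, rho = 5.0 g/cm^3 = 5000 kg/m^3
t = m / (A * rho)
t = 1.1890e-05 / (1.9300e-03 * 5000)
t = 1.2321e-06 m = 1232.1 nm

1232.1


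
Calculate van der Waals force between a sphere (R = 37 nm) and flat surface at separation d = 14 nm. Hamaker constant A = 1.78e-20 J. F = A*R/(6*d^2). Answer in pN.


Convert to SI: R = 37 nm = 3.7e-08 m, d = 14 nm = 1.4e-08 m
F = A * R / (6 * d^2)
F = 1.78e-20 * 3.7e-08 / (6 * (1.4e-08)^2)
F = 5.60034e-13 N = 0.56 pN

0.56


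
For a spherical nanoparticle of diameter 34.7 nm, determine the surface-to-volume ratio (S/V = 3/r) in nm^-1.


Radius r = 34.7/2 = 17.35 nm
S/V = 3 / r = 3 / 17.35
S/V = 0.1729 nm^-1

0.1729


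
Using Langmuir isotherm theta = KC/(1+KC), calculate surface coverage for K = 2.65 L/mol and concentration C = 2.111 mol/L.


Langmuir isotherm: theta = K*C / (1 + K*C)
K*C = 2.65 * 2.111 = 5.59415
theta = 5.59415 / (1 + 5.59415) = 5.59415 / 6.59415
theta = 0.8484

0.8484


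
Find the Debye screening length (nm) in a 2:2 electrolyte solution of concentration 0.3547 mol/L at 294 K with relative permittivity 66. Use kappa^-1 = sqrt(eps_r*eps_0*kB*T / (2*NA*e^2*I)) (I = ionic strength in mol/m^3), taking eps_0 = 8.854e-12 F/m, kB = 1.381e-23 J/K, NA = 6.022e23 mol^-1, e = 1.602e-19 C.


Ionic strength I = 0.3547 * 2^2 * 1000 = 1418.8 mol/m^3
kappa^-1 = sqrt(66 * 8.854e-12 * 1.381e-23 * 294 / (2 * 6.022e23 * (1.602e-19)^2 * 1418.8))
kappa^-1 = 0.233 nm

0.233


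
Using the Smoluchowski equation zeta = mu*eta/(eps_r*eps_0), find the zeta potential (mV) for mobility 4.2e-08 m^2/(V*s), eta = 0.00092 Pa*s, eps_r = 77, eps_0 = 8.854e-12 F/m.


Smoluchowski equation: zeta = mu * eta / (eps_r * eps_0)
zeta = 4.2e-08 * 0.00092 / (77 * 8.854e-12)
zeta = 0.056677 V = 56.68 mV

56.68


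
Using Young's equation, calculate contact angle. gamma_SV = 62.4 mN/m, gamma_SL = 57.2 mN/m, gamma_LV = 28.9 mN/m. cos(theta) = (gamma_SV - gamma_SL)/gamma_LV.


cos(theta) = (gamma_SV - gamma_SL) / gamma_LV
cos(theta) = (62.4 - 57.2) / 28.9
cos(theta) = 0.179931
theta = arccos(0.179931) = 79.63 degrees

79.63


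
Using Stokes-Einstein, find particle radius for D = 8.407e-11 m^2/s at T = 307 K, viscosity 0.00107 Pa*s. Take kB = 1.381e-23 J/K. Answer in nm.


Stokes-Einstein: R = kB*T / (6*pi*eta*D)
R = 1.381e-23 * 307 / (6 * pi * 0.00107 * 8.407e-11)
R = 2.50038e-09 m = 2.5 nm

2.5


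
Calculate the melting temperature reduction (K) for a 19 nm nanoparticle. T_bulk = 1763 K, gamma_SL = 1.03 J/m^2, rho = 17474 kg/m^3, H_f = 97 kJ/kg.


Radius R = 19/2 = 9.5 nm = 9.5e-09 m
Convert H_f = 97 kJ/kg = 97000 J/kg
dT = 2 * gamma_SL * T_bulk / (rho * H_f * R)
dT = 2 * 1.03 * 1763 / (17474 * 97000 * 9.5e-09)
dT = 225.5 K

225.5


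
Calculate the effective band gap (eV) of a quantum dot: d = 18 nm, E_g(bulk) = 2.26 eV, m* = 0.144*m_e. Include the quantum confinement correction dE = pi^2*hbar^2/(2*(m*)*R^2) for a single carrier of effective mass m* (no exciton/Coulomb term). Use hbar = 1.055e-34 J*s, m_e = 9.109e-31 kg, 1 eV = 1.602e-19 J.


Radius R = 18/2 nm = 9e-09 m
Confinement energy dE = pi^2 * hbar^2 / (2 * m_eff * m_e * R^2)
dE = pi^2 * (1.055e-34)^2 / (2 * 0.144 * 9.109e-31 * (9e-09)^2) J, divided by 1.602e-19 J/eV
dE = 0.0323 eV
Total band gap = E_g(bulk) + dE = 2.26 + 0.0323 = 2.2923 eV

2.2923


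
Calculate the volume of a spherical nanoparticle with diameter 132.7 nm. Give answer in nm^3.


Radius r = 132.7/2 = 66.35 nm
Volume V = (4/3) * pi * r^3
V = (4/3) * pi * (66.35)^3
V = 1223520.9 nm^3

1223520.9


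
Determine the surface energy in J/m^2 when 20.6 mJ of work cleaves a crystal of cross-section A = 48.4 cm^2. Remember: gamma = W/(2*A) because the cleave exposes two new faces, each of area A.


Convert: A = 48.4 cm^2 = 0.00484 m^2, W = 20.6 mJ = 0.0206 J
Cleaving exposes two faces of area A, so total new surface = 2*A and gamma = W / (2*A)
gamma = 0.0206 / (2 * 0.00484)
gamma = 2.128 J/m^2

2.128


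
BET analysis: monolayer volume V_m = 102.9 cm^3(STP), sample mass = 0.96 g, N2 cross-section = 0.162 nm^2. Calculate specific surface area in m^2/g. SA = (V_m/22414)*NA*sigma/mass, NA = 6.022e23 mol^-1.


Number of moles in monolayer = V_m / 22414 = 102.9 / 22414 = 0.00459088
Number of molecules = moles * NA = 0.00459088 * 6.022e23
SA = molecules * sigma / mass
SA = (102.9 / 22414) * 6.022e23 * 0.162e-18 / 0.96
SA = 466.5 m^2/g

466.5


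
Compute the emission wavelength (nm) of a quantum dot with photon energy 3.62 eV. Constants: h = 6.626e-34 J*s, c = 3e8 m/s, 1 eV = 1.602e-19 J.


Convert energy: E = 3.62 eV = 3.62 * 1.602e-19 = 5.79924e-19 J
lambda = h*c / E = 6.626e-34 * 3e8 / 5.79924e-19
lambda = 3.42769e-07 m = 342.8 nm

342.8


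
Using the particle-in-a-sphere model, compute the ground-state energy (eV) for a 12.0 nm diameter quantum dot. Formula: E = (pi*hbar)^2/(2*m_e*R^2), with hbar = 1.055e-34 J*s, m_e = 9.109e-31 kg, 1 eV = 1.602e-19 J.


Radius R = 12.0/2 = 6 nm = 6e-09 m
E = (pi * 1.055e-34)^2 / (2 * 9.109e-31 * (6e-09)^2)
E(J) = 1.67495e-21
E = E(J) / 1.602e-19 = 0.0105 eV

0.0105


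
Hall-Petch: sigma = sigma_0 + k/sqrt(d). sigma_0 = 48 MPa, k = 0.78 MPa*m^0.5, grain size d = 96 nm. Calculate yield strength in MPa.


d = 96 nm = 9.6e-08 m
sqrt(d) = 0.0003098387
Hall-Petch contribution = k / sqrt(d) = 0.78 / 0.0003098387 = 2517.4 MPa
sigma = sigma_0 + k/sqrt(d) = 48 + 2517.4 = 2565.4 MPa

2565.4


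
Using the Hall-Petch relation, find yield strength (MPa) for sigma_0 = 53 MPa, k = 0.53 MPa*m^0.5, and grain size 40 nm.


d = 40 nm = 4e-08 m
sqrt(d) = 0.0002
Hall-Petch contribution = k / sqrt(d) = 0.53 / 0.0002 = 2650.0 MPa
sigma = sigma_0 + k/sqrt(d) = 53 + 2650.0 = 2703.0 MPa

2703.0


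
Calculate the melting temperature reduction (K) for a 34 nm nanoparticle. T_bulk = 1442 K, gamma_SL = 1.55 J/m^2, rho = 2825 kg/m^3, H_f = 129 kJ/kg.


Radius R = 34/2 = 17 nm = 1.7e-08 m
Convert H_f = 129 kJ/kg = 129000 J/kg
dT = 2 * gamma_SL * T_bulk / (rho * H_f * R)
dT = 2 * 1.55 * 1442 / (2825 * 129000 * 1.7e-08)
dT = 721.6 K

721.6


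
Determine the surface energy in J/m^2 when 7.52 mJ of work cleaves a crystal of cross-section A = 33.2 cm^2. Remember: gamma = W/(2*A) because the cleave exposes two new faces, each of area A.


Convert: A = 33.2 cm^2 = 0.00332 m^2, W = 7.52 mJ = 0.00752 J
Cleaving exposes two faces of area A, so total new surface = 2*A and gamma = W / (2*A)
gamma = 0.00752 / (2 * 0.00332)
gamma = 1.133 J/m^2

1.133


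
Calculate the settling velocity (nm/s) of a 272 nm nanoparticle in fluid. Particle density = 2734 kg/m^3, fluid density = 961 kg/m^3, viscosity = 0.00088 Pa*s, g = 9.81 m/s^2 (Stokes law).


Radius R = 272/2 nm = 1.36e-07 m
Density difference = 2734 - 961 = 1773 kg/m^3
v = 2 * R^2 * (rho_p - rho_f) * g / (9 * eta)
v = 2 * (1.36e-07)^2 * 1773 * 9.81 / (9 * 0.00088)
v = 8.12382e-08 m/s = 81.2382 nm/s

81.2382


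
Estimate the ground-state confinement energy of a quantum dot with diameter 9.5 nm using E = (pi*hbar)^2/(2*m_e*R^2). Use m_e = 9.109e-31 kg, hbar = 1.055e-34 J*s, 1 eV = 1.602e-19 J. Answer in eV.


Radius R = 9.5/2 = 4.75 nm = 4.75e-09 m
E = (pi * 1.055e-34)^2 / (2 * 9.109e-31 * (4.75e-09)^2)
E(J) = 2.67249e-21
E = E(J) / 1.602e-19 = 0.0167 eV

0.0167


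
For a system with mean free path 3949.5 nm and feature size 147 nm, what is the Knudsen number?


Knudsen number Kn = lambda / L
Kn = 3949.5 / 147
Kn = 26.8673

26.8673


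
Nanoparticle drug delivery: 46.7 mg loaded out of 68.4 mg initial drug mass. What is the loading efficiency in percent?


Drug loading efficiency = (drug loaded / drug initial) * 100
DLE = 46.7 / 68.4 * 100
DLE = 0.6827 * 100
DLE = 68.27%

68.27


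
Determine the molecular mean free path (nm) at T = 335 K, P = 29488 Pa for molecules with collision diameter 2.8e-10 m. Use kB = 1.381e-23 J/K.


Mean free path: lambda = kB*T / (sqrt(2) * pi * d^2 * P)
lambda = 1.381e-23 * 335 / (sqrt(2) * pi * (2.8e-10)^2 * 29488)
lambda = 4.50414e-07 m
lambda = 450.41 nm

450.41


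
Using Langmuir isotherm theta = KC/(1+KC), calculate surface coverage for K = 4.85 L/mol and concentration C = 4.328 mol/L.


Langmuir isotherm: theta = K*C / (1 + K*C)
K*C = 4.85 * 4.328 = 20.9908
theta = 20.9908 / (1 + 20.9908) = 20.9908 / 21.9908
theta = 0.9545

0.9545


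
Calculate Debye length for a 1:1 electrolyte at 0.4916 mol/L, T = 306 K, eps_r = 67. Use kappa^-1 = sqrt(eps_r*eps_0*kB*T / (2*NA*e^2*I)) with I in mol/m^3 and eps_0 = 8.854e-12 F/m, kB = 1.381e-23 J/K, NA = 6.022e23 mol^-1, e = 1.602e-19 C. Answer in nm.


Ionic strength I = 0.4916 * 1^2 * 1000 = 491.6 mol/m^3
kappa^-1 = sqrt(67 * 8.854e-12 * 1.381e-23 * 306 / (2 * 6.022e23 * (1.602e-19)^2 * 491.6))
kappa^-1 = 0.406 nm

0.406


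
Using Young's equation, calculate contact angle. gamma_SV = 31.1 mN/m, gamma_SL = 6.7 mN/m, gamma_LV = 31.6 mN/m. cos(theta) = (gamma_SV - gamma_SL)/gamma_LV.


cos(theta) = (gamma_SV - gamma_SL) / gamma_LV
cos(theta) = (31.1 - 6.7) / 31.6
cos(theta) = 0.772152
theta = arccos(0.772152) = 39.45 degrees

39.45


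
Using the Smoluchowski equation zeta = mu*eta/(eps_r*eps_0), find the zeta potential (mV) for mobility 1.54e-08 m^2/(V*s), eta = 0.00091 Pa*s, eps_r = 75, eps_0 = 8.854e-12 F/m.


Smoluchowski equation: zeta = mu * eta / (eps_r * eps_0)
zeta = 1.54e-08 * 0.00091 / (75 * 8.854e-12)
zeta = 0.021104 V = 21.1 mV

21.1


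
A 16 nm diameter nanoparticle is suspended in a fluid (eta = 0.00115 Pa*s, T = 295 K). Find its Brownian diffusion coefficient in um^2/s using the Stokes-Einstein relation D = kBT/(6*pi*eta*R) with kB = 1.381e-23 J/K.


Radius R = 16/2 = 8 nm = 8e-09 m
D = kB*T / (6*pi*eta*R)
D = 1.381e-23 * 295 / (6 * pi * 0.00115 * 8e-09)
D = 2.34924e-11 m^2/s = 23.492 um^2/s

23.492


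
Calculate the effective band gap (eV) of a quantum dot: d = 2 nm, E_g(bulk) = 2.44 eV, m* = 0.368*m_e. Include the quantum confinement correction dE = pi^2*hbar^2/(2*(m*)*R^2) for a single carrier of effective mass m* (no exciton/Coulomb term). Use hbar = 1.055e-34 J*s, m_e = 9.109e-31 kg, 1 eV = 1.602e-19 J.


Radius R = 2/2 nm = 1e-09 m
Confinement energy dE = pi^2 * hbar^2 / (2 * m_eff * m_e * R^2)
dE = pi^2 * (1.055e-34)^2 / (2 * 0.368 * 9.109e-31 * (1e-09)^2) J, divided by 1.602e-19 J/eV
dE = 1.0228 eV
Total band gap = E_g(bulk) + dE = 2.44 + 1.0228 = 3.4628 eV

3.4628


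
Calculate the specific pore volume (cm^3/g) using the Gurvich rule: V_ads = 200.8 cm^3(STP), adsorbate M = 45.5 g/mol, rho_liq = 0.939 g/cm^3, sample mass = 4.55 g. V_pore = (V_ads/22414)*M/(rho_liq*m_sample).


Moles adsorbed n = V_ads / 22414 = 200.8 / 22414 = 8.958687e-03 mol
Liquid volume V_liq = n * M / rho_liq = 8.958687e-03 * 45.5 / 0.939 = 0.43410 cm^3
Specific pore volume V_pore = V_liq / m_sample = 0.43410 / 4.55
V_pore = 0.0954 cm^3/g

0.0954


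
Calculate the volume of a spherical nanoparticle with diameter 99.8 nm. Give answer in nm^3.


Radius r = 99.8/2 = 49.9 nm
Volume V = (4/3) * pi * r^3
V = (4/3) * pi * (49.9)^3
V = 520463.46 nm^3

520463.46


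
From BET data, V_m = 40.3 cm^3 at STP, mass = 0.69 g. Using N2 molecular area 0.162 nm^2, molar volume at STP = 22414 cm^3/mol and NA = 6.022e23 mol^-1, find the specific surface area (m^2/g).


Number of moles in monolayer = V_m / 22414 = 40.3 / 22414 = 0.00179798
Number of molecules = moles * NA = 0.00179798 * 6.022e23
SA = molecules * sigma / mass
SA = (40.3 / 22414) * 6.022e23 * 0.162e-18 / 0.69
SA = 254.2 m^2/g

254.2


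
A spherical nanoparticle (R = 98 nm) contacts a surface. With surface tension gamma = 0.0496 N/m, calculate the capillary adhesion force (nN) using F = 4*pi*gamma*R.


Convert radius: R = 98 nm = 9.8e-08 m
F = 4 * pi * gamma * R
F = 4 * pi * 0.0496 * 9.8e-08
F = 6.10826e-08 N = 61.0826 nN

61.0826


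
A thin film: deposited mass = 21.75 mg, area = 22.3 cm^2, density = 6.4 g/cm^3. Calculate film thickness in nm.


Convert: m = 21.75 mg = 2.1750e-05 kg, A = 22.3 cm^2 = 2.2300e-03 m^2, rho = 6.4 g/cm^3 = 6400 kg/m^3
t = m / (A * rho)
t = 2.1750e-05 / (2.2300e-03 * 6400)
t = 1.5240e-06 m = 1524.0 nm

1524.0


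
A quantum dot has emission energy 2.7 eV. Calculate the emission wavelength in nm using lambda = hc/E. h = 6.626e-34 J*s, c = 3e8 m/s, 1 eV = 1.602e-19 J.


Convert energy: E = 2.7 eV = 2.7 * 1.602e-19 = 4.3254e-19 J
lambda = h*c / E = 6.626e-34 * 3e8 / 4.3254e-19
lambda = 4.59564e-07 m = 459.6 nm

459.6


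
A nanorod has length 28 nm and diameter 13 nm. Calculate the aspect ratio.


Aspect ratio AR = length / diameter
AR = 28 / 13
AR = 2.15

2.15


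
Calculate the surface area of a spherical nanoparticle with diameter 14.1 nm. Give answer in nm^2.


Radius r = 14.1/2 = 7.05 nm
Surface area SA = 4 * pi * r^2
SA = 4 * pi * (7.05)^2
SA = 624.58 nm^2

624.58


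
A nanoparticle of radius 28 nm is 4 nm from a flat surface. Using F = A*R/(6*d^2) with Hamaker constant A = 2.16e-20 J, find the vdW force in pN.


Convert to SI: R = 28 nm = 2.8e-08 m, d = 4 nm = 4e-09 m
F = A * R / (6 * d^2)
F = 2.16e-20 * 2.8e-08 / (6 * (4e-09)^2)
F = 6.3e-12 N = 6.3 pN

6.3


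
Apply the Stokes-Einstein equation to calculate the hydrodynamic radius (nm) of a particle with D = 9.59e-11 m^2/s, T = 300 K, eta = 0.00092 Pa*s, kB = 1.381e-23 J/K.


Stokes-Einstein: R = kB*T / (6*pi*eta*D)
R = 1.381e-23 * 300 / (6 * pi * 0.00092 * 9.59e-11)
R = 2.49119e-09 m = 2.49 nm

2.49


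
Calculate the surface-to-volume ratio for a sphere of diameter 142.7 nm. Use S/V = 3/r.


Radius r = 142.7/2 = 71.35 nm
S/V = 3 / r = 3 / 71.35
S/V = 0.042 nm^-1

0.042


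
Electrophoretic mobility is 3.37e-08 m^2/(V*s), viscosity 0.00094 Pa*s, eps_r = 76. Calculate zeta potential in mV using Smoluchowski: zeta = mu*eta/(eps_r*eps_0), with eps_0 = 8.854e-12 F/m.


Smoluchowski equation: zeta = mu * eta / (eps_r * eps_0)
zeta = 3.37e-08 * 0.00094 / (76 * 8.854e-12)
zeta = 0.047077 V = 47.08 mV

47.08


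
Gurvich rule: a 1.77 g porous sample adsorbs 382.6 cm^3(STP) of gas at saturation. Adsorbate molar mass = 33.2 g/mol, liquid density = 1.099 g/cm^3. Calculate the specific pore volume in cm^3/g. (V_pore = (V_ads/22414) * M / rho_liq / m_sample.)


Moles adsorbed n = V_ads / 22414 = 382.6 / 22414 = 1.706969e-02 mol
Liquid volume V_liq = n * M / rho_liq = 1.706969e-02 * 33.2 / 1.099 = 0.51566 cm^3
Specific pore volume V_pore = V_liq / m_sample = 0.51566 / 1.77
V_pore = 0.2913 cm^3/g

0.2913


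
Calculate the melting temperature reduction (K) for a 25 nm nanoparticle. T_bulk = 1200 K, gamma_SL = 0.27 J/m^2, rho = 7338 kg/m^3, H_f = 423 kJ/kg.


Radius R = 25/2 = 12.5 nm = 1.25e-08 m
Convert H_f = 423 kJ/kg = 423000 J/kg
dT = 2 * gamma_SL * T_bulk / (rho * H_f * R)
dT = 2 * 0.27 * 1200 / (7338 * 423000 * 1.25e-08)
dT = 16.7 K

16.7


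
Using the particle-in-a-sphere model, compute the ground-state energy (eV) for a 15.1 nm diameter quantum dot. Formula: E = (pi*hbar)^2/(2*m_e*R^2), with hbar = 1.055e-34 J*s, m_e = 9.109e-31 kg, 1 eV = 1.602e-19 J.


Radius R = 15.1/2 = 7.55 nm = 7.55e-09 m
E = (pi * 1.055e-34)^2 / (2 * 9.109e-31 * (7.55e-09)^2)
E(J) = 1.05782e-21
E = E(J) / 1.602e-19 = 0.0066 eV

0.0066


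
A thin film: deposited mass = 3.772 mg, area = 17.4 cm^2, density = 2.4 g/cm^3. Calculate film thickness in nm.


Convert: m = 3.772 mg = 3.7720e-06 kg, A = 17.4 cm^2 = 1.7400e-03 m^2, rho = 2.4 g/cm^3 = 2400 kg/m^3
t = m / (A * rho)
t = 3.7720e-06 / (1.7400e-03 * 2400)
t = 9.0326e-07 m = 903.3 nm

903.3


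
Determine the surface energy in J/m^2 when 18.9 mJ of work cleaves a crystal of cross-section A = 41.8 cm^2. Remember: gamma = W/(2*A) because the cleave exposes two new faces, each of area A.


Convert: A = 41.8 cm^2 = 0.00418 m^2, W = 18.9 mJ = 0.0189 J
Cleaving exposes two faces of area A, so total new surface = 2*A and gamma = W / (2*A)
gamma = 0.0189 / (2 * 0.00418)
gamma = 2.261 J/m^2

2.261


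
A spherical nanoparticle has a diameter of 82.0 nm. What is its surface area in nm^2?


Radius r = 82.0/2 = 41 nm
Surface area SA = 4 * pi * r^2
SA = 4 * pi * (41)^2
SA = 21124.07 nm^2

21124.07


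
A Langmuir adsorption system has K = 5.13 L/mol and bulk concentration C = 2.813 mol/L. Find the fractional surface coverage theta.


Langmuir isotherm: theta = K*C / (1 + K*C)
K*C = 5.13 * 2.813 = 14.43069
theta = 14.43069 / (1 + 14.43069) = 14.43069 / 15.43069
theta = 0.9352

0.9352


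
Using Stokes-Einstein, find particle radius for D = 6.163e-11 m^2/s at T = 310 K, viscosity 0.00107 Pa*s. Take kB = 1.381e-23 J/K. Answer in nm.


Stokes-Einstein: R = kB*T / (6*pi*eta*D)
R = 1.381e-23 * 310 / (6 * pi * 0.00107 * 6.163e-11)
R = 3.44412e-09 m = 3.44 nm

3.44


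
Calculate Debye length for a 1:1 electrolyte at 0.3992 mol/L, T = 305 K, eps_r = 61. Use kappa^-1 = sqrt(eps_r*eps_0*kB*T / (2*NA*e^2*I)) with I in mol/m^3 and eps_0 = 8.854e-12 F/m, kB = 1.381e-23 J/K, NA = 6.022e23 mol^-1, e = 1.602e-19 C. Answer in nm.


Ionic strength I = 0.3992 * 1^2 * 1000 = 399.2 mol/m^3
kappa^-1 = sqrt(61 * 8.854e-12 * 1.381e-23 * 305 / (2 * 6.022e23 * (1.602e-19)^2 * 399.2))
kappa^-1 = 0.429 nm

0.429


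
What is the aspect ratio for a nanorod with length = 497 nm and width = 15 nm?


Aspect ratio AR = length / diameter
AR = 497 / 15
AR = 33.13

33.13


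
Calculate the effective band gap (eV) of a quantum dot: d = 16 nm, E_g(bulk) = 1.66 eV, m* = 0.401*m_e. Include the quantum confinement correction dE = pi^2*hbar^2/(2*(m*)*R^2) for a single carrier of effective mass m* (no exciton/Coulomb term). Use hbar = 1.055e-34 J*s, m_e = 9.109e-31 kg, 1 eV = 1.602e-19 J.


Radius R = 16/2 nm = 8e-09 m
Confinement energy dE = pi^2 * hbar^2 / (2 * m_eff * m_e * R^2)
dE = pi^2 * (1.055e-34)^2 / (2 * 0.401 * 9.109e-31 * (8e-09)^2) J, divided by 1.602e-19 J/eV
dE = 0.0147 eV
Total band gap = E_g(bulk) + dE = 1.66 + 0.0147 = 1.6747 eV

1.6747


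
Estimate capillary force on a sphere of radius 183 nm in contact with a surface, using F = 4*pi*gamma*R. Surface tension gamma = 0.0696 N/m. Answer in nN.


Convert radius: R = 183 nm = 1.83e-07 m
F = 4 * pi * gamma * R
F = 4 * pi * 0.0696 * 1.83e-07
F = 1.60055e-07 N = 160.0553 nN

160.0553


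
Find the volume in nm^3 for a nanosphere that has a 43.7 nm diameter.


Radius r = 43.7/2 = 21.85 nm
Volume V = (4/3) * pi * r^3
V = (4/3) * pi * (21.85)^3
V = 43696.13 nm^3

43696.13


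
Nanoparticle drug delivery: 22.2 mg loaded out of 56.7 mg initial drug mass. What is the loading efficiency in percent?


Drug loading efficiency = (drug loaded / drug initial) * 100
DLE = 22.2 / 56.7 * 100
DLE = 0.3915 * 100
DLE = 39.15%

39.15


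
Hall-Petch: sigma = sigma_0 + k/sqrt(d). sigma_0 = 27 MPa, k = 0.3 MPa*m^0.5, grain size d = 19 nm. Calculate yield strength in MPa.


d = 19 nm = 1.9e-08 m
sqrt(d) = 0.0001378405
Hall-Petch contribution = k / sqrt(d) = 0.3 / 0.0001378405 = 2176.4 MPa
sigma = sigma_0 + k/sqrt(d) = 27 + 2176.4 = 2203.4 MPa

2203.4


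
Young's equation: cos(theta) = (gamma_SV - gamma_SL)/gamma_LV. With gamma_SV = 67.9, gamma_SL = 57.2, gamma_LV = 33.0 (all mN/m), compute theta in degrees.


cos(theta) = (gamma_SV - gamma_SL) / gamma_LV
cos(theta) = (67.9 - 57.2) / 33.0
cos(theta) = 0.324242
theta = arccos(0.324242) = 71.08 degrees

71.08
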